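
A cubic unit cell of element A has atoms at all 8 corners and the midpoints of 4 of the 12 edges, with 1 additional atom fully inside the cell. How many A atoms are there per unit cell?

3

Corner atoms are shared by 8 cells (1/8 each), edge atoms by 4 (1/4 each), interior atoms are unshared.
Net atoms = 8 × 1/8 + 4 × 1/4 + 1 = 1 + 1 + 1 = 3.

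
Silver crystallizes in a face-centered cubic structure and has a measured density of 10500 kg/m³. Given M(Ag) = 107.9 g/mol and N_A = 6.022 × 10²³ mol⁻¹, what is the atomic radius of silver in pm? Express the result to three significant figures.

144 pm

For an FCC cell (Z = 4), a³ = Z·M/(N_A·ρ) = 4 × 107.9 / (6.022 × 10²³ × 10.50) = 6.826 × 10^-23 cm³, so a = 4.087 × 10^-8 cm = 408.7 pm.
Atoms touch along the face diagonal, so √2·a = 4r, so r = 0.3536 × a = 144 pm.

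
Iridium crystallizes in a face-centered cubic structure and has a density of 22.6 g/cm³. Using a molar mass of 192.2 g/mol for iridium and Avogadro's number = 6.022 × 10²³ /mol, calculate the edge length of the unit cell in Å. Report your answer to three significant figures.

3.84 Å

With Z = 4 atoms per FCC cell, a³ = Z·M/(N_A·ρ) = 4 × 192.2 / (6.022 × 10²³ × 22.60 g/cm³) = 5.649 × 10^-23 cm³.
a = (5.649 × 10^-23)^(1/3) = 3.837 × 10^-8 cm = 3.84 Å.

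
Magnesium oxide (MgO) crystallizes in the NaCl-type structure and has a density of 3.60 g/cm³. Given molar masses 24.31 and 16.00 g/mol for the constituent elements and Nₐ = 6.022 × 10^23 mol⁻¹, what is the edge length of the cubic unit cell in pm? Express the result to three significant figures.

421 pm

M(MgO) = 40.31 g/mol; Z = 4 formula units per cell.
a³ = Z·M/(N_A·ρ) = 4 × 40.31 / (6.022 × 10²³ × 3.60) = 7.438 × 10^-23 cm³, so a = 4.205 × 10^-8 cm = 421 pm.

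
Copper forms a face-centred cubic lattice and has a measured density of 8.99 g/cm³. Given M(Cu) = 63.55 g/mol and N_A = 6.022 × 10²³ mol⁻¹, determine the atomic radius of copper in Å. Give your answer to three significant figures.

1.28 Å

For an FCC cell (Z = 4), a³ = Z·M/(N_A·ρ) = 4 × 63.55 / (6.022 × 10²³ × 8.990) = 4.695 × 10^-23 cm³, so a = 3.608 × 10^-8 cm = 3.608 Å.
Atoms touch along the face diagonal, so √2·a = 4r, so r = 0.3536 × a = 1.28 Å.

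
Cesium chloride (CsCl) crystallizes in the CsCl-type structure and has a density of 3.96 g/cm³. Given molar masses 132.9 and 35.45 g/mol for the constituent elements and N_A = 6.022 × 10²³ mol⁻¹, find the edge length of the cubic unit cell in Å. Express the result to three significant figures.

M(CsCl) = 168.35 g/mol; Z = 1 formula unit per cell.
a³ = Z·M/(N_A·ρ) = 1 × 168.35 / (6.022 × 10²³ × 3.96) = 7.060 × 10^-23 cm³, so a = 4.133 × 10^-8 cm = 4.13 Å.

4.13 Å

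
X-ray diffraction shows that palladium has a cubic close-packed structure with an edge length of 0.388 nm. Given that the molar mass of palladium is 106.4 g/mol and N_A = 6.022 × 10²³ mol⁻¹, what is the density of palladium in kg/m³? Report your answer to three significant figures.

12100 kg/m³

An FCC unit cell contains Z = 4 atoms.
Cell volume: a³ = (0.388 nm)³ = (3.880 × 10^-8 cm)³ = 5.841 × 10^-23 cm³.
ρ = Z·M/(N_A·a³) = 4 × 106.4 / (6.022 × 10²³ × 5.841 × 10^-23) = 12.10 g/cm³ = 12100 kg/m³.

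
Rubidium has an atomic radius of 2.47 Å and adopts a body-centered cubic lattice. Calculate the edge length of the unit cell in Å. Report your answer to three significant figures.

In a BCC lattice, atoms touch along the body diagonal, so √3·a = 4r.
a = 4r/√3 = 4 × 2.47 / 1.7321 = 5.70 Å.

5.70 Å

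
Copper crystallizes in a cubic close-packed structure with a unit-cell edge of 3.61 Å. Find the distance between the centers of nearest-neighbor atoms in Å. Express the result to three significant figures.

In an FCC structure, atoms touch along the face diagonal, so √2·a = 4r; the nearest-neighbor distance equals 2r = 0.7071·a.
d = 0.7071 × 3.61 = 2.55 Å.

2.55 Å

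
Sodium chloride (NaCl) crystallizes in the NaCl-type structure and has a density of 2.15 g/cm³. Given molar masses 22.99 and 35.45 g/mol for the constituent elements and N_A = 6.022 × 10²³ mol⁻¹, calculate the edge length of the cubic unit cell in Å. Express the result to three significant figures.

M(NaCl) = 58.44 g/mol; Z = 4 formula units per cell.
a³ = Z·M/(N_A·ρ) = 4 × 58.44 / (6.022 × 10²³ × 2.15) = 1.805 × 10^-22 cm³, so a = 5.652 × 10^-8 cm = 5.65 Å.

5.65 Å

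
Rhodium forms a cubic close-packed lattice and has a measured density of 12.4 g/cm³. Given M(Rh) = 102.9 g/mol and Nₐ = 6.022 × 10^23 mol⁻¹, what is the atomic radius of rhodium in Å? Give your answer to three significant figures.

For an FCC cell (Z = 4), a³ = Z·M/(N_A·ρ) = 4 × 102.9 / (6.022 × 10²³ × 12.40) = 5.512 × 10^-23 cm³, so a = 3.806 × 10^-8 cm = 3.806 Å.
Atoms touch along the face diagonal, so √2·a = 4r, so r = 0.3536 × a = 1.35 Å.

1.35 Å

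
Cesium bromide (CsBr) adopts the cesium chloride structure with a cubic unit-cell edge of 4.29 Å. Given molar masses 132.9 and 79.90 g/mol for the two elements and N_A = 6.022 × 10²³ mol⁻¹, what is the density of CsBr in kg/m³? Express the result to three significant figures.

4480 kg/m³

The cesium chloride structure contains Z = 1 formula unit per cell; M(CsBr) = 132.9 + 79.90 = 212.8 g/mol.
a³ = (4.290 × 10^-8 cm)³ = 7.895 × 10^-23 cm³.
ρ = 1 × 212.8 / (6.022 × 10²³ × 7.895 × 10^-23) = 4.476 g/cm³ = 4480 kg/m³.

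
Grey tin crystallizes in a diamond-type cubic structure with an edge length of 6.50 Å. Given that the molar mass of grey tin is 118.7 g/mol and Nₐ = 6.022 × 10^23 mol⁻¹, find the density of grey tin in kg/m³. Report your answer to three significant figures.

5740 kg/m³

A diamond cubic unit cell contains Z = 8 atoms.
Cell volume: a³ = (6.50 Å)³ = (6.500 × 10^-8 cm)³ = 2.746 × 10^-22 cm³.
ρ = Z·M/(N_A·a³) = 8 × 118.7 / (6.022 × 10²³ × 2.746 × 10^-22) = 5.742 g/cm³ = 5740 kg/m³.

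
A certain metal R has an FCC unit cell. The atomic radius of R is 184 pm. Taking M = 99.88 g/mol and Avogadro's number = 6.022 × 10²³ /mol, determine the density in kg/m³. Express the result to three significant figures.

4710 kg/m³

In an FCC lattice, atoms touch along the face diagonal, so √2·a = 4r, giving a = 520.4 pm = 5.204 × 10^-8 cm.
With Z = 4, ρ = Z·M/(N_A·a³) = 4 × 99.88 / (6.022 × 10²³ × 1.410 × 10^-22) = 4.707 g/cm³ = 4710 kg/m³.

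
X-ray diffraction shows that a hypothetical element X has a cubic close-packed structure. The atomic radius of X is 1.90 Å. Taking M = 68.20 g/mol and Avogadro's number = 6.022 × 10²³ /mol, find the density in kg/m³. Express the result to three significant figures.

2920 kg/m³

In an FCC lattice, atoms touch along the face diagonal, so √2·a = 4r, giving a = 5.374 Å = 5.374 × 10^-8 cm.
With Z = 4, ρ = Z·M/(N_A·a³) = 4 × 68.20 / (6.022 × 10²³ × 1.552 × 10^-22) = 2.919 g/cm³ = 2920 kg/m³.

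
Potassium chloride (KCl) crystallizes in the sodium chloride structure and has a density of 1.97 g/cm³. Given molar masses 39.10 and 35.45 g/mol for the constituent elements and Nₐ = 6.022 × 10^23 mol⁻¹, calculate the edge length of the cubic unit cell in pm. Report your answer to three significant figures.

631 pm

M(KCl) = 74.55 g/mol; Z = 4 formula units per cell.
a³ = Z·M/(N_A·ρ) = 4 × 74.55 / (6.022 × 10²³ × 1.97) = 2.514 × 10^-22 cm³, so a = 6.311 × 10^-8 cm = 631 pm.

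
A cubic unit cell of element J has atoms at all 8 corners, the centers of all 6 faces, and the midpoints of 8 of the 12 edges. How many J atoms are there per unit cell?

Corner atoms are shared by 8 cells (1/8 each), face atoms by 2 (1/2 each), edge atoms by 4 (1/4 each).
Net atoms = 8 × 1/8 + 6 × 1/2 + 8 × 1/4 = 1 + 3 + 2 = 6.

6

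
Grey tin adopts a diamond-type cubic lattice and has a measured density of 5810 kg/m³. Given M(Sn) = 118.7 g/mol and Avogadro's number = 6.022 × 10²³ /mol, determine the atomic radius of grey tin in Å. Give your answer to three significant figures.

1.40 Å

For a diamond cubic cell (Z = 8), a³ = Z·M/(N_A·ρ) = 8 × 118.7 / (6.022 × 10²³ × 5.810) = 2.714 × 10^-22 cm³, so a = 6.475 × 10^-8 cm = 6.475 Å.
Nearest neighbors lie along the body diagonal with √3·a = 8r, so r = 0.2165 × a = 1.40 Å.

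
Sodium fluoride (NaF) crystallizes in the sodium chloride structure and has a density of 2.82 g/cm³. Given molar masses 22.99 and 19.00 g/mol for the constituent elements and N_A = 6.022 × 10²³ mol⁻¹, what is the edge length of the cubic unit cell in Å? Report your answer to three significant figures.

M(NaF) = 41.99 g/mol; Z = 4 formula units per cell.
a³ = Z·M/(N_A·ρ) = 4 × 41.99 / (6.022 × 10²³ × 2.82) = 9.890 × 10^-23 cm³, so a = 4.625 × 10^-8 cm = 4.62 Å.

4.62 Å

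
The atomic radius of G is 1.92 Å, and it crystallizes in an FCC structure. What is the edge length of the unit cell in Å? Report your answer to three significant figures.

In an FCC lattice, atoms touch along the face diagonal, so √2·a = 4r.
a = 4r/√2 = 4 × 1.92 / 1.4142 = 5.43 Å.

5.43 Å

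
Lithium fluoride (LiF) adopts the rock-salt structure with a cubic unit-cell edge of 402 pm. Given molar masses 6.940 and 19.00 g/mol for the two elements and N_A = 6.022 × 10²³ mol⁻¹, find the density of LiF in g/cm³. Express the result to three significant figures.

The rock-salt structure contains Z = 4 formula units per cell; M(LiF) = 6.940 + 19.00 = 25.94 g/mol.
a³ = (4.020 × 10^-8 cm)³ = 6.496 × 10^-23 cm³.
ρ = 4 × 25.94 / (6.022 × 10²³ × 6.496 × 10^-23) = 2.652 g/cm³.

2.65 g/cm³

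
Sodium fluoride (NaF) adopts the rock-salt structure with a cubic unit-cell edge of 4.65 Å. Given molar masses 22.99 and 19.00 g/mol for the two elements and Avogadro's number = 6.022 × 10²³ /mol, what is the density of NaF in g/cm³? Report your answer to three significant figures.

The rock-salt structure contains Z = 4 formula units per cell; M(NaF) = 22.99 + 19.00 = 41.99 g/mol.
a³ = (4.650 × 10^-8 cm)³ = 1.005 × 10^-22 cm³.
ρ = 4 × 41.99 / (6.022 × 10²³ × 1.005 × 10^-22) = 2.774 g/cm³.

2.77 g/cm³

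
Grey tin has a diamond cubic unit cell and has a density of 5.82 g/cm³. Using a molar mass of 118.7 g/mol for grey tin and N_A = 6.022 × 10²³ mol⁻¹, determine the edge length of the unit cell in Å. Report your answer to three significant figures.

6.47 Å

With Z = 8 atoms per diamond cubic cell, a³ = Z·M/(N_A·ρ) = 8 × 118.7 / (6.022 × 10²³ × 5.820 g/cm³) = 2.709 × 10^-22 cm³.
a = (2.709 × 10^-22)^(1/3) = 6.471 × 10^-8 cm = 6.47 Å.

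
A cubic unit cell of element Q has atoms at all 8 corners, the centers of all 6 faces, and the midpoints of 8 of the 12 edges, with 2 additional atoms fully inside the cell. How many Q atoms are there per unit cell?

8

Corner atoms are shared by 8 cells (1/8 each), face atoms by 2 (1/2 each), edge atoms by 4 (1/4 each), interior atoms are unshared.
Net atoms = 8 × 1/8 + 6 × 1/2 + 8 × 1/4 + 2 = 1 + 3 + 2 + 2 = 8.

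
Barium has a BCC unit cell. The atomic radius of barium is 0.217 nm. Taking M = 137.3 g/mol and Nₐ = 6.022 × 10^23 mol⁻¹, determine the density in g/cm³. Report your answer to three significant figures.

3.62 g/cm³

In a BCC lattice, atoms touch along the body diagonal, so √3·a = 4r, giving a = 0.5011 nm = 5.011 × 10^-8 cm.
With Z = 2, ρ = Z·M/(N_A·a³) = 2 × 137.3 / (6.022 × 10²³ × 1.259 × 10^-22) = 3.623 g/cm³.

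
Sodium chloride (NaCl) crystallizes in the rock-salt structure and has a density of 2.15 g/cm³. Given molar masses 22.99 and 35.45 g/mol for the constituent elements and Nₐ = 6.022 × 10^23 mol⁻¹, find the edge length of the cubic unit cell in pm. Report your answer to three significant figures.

M(NaCl) = 58.44 g/mol; Z = 4 formula units per cell.
a³ = Z·M/(N_A·ρ) = 4 × 58.44 / (6.022 × 10²³ × 2.15) = 1.805 × 10^-22 cm³, so a = 5.652 × 10^-8 cm = 565 pm.

565 pm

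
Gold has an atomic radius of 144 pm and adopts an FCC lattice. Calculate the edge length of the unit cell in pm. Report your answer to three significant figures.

In an FCC lattice, atoms touch along the face diagonal, so √2·a = 4r.
a = 4r/√2 = 4 × 144 / 1.4142 = 407 pm.

407 pm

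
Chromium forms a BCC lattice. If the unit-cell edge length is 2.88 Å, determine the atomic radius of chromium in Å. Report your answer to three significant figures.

1.25 Å

In a BCC lattice, atoms touch along the body diagonal, so √3·a = 4r.
r = √3·a/4 = 1.7321 × 2.88 / 4 = 1.25 Å.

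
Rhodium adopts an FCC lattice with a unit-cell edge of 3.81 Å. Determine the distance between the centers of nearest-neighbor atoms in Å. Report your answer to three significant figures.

2.69 Å

In an FCC structure, atoms touch along the face diagonal, so √2·a = 4r; the nearest-neighbor distance equals 2r = 0.7071·a.
d = 0.7071 × 3.81 = 2.69 Å.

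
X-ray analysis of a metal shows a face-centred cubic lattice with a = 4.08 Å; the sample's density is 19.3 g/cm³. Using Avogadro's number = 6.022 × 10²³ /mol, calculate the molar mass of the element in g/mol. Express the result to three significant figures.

An FCC cell has Z = 4 atoms; a = 4.080 × 10^-8 cm.
M = ρ·N_A·a³/Z = 19.3 × 6.022 × 10²³ × 6.792 × 10^-23 / 4 = 197 g/mol.

197 g/mol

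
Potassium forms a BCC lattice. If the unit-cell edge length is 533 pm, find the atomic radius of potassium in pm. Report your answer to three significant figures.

231 pm

In a BCC lattice, atoms touch along the body diagonal, so √3·a = 4r.
r = √3·a/4 = 1.7321 × 533 / 4 = 231 pm.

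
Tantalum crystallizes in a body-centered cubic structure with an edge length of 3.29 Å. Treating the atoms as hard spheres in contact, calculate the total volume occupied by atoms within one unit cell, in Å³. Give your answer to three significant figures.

In a BCC lattice atoms touch along the body diagonal, so √3·a = 4r, so r = 0.4330a = 1.425 Å.
V_atoms = Z × (4/3)πr³ = 2 × (4/3)π × (1.425)³ = 24.2 Å³.

24.2 Å³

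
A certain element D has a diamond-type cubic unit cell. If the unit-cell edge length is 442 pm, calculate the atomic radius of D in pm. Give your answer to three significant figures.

95.7 pm

In a diamond cubic lattice, nearest neighbors lie along the body diagonal with √3·a = 8r.
r = √3·a/8 = 1.7321 × 442 / 8 = 95.7 pm.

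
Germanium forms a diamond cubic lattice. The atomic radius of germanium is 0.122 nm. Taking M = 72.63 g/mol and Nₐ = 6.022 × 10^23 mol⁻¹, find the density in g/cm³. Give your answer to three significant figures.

In a diamond cubic lattice, nearest neighbors lie along the body diagonal with √3·a = 8r, giving a = 0.5635 nm = 5.635 × 10^-8 cm.
With Z = 8, ρ = Z·M/(N_A·a³) = 8 × 72.63 / (6.022 × 10²³ × 1.789 × 10^-22) = 5.393 g/cm³.

5.39 g/cm³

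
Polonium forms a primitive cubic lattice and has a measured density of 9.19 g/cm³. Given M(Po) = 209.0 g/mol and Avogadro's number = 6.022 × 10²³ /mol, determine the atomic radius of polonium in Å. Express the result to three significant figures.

1.68 Å

For a simple cubic cell (Z = 1), a³ = Z·M/(N_A·ρ) = 1 × 209.0 / (6.022 × 10²³ × 9.190) = 3.777 × 10^-23 cm³, so a = 3.355 × 10^-8 cm = 3.355 Å.
Atoms touch along the cell edge, so a = 2r, so r = 0.5000 × a = 1.68 Å.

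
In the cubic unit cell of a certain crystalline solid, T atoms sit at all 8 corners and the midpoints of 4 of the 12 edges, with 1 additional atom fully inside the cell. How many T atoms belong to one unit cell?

3

Corner atoms are shared by 8 cells (1/8 each), edge atoms by 4 (1/4 each), interior atoms are unshared.
Net atoms = 8 × 1/8 + 4 × 1/4 + 1 = 1 + 1 + 1 = 3.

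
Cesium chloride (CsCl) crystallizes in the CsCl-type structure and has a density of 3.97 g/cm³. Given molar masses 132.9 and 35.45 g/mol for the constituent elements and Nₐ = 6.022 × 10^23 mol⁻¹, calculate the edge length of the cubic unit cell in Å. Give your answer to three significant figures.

4.13 Å

M(CsCl) = 168.35 g/mol; Z = 1 formula unit per cell.
a³ = Z·M/(N_A·ρ) = 1 × 168.35 / (6.022 × 10²³ × 3.97) = 7.042 × 10^-23 cm³, so a = 4.129 × 10^-8 cm = 4.13 Å.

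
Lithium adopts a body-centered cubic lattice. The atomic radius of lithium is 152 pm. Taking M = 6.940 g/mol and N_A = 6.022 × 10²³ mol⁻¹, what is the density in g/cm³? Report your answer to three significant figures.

In a BCC lattice, atoms touch along the body diagonal, so √3·a = 4r, giving a = 351.0 pm = 3.510 × 10^-8 cm.
With Z = 2, ρ = Z·M/(N_A·a³) = 2 × 6.940 / (6.022 × 10²³ × 4.325 × 10^-23) = 0.5329 g/cm³.

0.533 g/cm³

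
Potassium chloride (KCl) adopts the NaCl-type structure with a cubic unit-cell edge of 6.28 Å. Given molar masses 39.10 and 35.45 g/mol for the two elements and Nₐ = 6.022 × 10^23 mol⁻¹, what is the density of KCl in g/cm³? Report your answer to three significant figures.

The NaCl-type structure contains Z = 4 formula units per cell; M(KCl) = 39.10 + 35.45 = 74.55 g/mol.
a³ = (6.280 × 10^-8 cm)³ = 2.477 × 10^-22 cm³.
ρ = 4 × 74.55 / (6.022 × 10²³ × 2.477 × 10^-22) = 1.999 g/cm³.

2.00 g/cm³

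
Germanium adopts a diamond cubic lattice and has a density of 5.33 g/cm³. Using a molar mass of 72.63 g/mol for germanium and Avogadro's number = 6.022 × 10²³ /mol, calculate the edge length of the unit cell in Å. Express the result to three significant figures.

With Z = 8 atoms per diamond cubic cell, a³ = Z·M/(N_A·ρ) = 8 × 72.63 / (6.022 × 10²³ × 5.330 g/cm³) = 1.810 × 10^-22 cm³.
a = (1.810 × 10^-22)^(1/3) = 5.657 × 10^-8 cm = 5.66 Å.

5.66 Å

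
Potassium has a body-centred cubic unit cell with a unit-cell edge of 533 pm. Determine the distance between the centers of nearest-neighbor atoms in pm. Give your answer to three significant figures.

462 pm

In a BCC structure, atoms touch along the body diagonal, so √3·a = 4r; the nearest-neighbor distance equals 2r = 0.8660·a.
d = 0.8660 × 533 = 462 pm.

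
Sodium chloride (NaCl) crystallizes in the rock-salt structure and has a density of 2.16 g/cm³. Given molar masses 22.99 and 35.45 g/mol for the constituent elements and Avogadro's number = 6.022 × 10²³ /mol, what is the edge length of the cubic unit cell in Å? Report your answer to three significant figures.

M(NaCl) = 58.44 g/mol; Z = 4 formula units per cell.
a³ = Z·M/(N_A·ρ) = 4 × 58.44 / (6.022 × 10²³ × 2.16) = 1.797 × 10^-22 cm³, so a = 5.643 × 10^-8 cm = 5.64 Å.

5.64 Å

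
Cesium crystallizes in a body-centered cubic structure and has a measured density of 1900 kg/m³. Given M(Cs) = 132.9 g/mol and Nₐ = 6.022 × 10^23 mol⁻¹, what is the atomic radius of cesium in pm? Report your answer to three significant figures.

For a BCC cell (Z = 2), a³ = Z·M/(N_A·ρ) = 2 × 132.9 / (6.022 × 10²³ × 1.900) = 2.323 × 10^-22 cm³, so a = 6.147 × 10^-8 cm = 614.7 pm.
Atoms touch along the body diagonal, so √3·a = 4r, so r = 0.4330 × a = 266 pm.

266 pm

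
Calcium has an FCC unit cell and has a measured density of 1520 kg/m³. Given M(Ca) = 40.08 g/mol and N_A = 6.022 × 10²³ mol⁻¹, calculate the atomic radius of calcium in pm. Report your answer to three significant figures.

For an FCC cell (Z = 4), a³ = Z·M/(N_A·ρ) = 4 × 40.08 / (6.022 × 10²³ × 1.520) = 1.751 × 10^-22 cm³, so a = 5.595 × 10^-8 cm = 559.5 pm.
Atoms touch along the face diagonal, so √2·a = 4r, so r = 0.3536 × a = 198 pm.

198 pm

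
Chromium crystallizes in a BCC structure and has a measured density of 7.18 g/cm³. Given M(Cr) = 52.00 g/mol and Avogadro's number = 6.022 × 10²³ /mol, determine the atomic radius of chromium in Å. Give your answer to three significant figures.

1.25 Å

For a BCC cell (Z = 2), a³ = Z·M/(N_A·ρ) = 2 × 52.00 / (6.022 × 10²³ × 7.180) = 2.405 × 10^-23 cm³, so a = 2.887 × 10^-8 cm = 2.887 Å.
Atoms touch along the body diagonal, so √3·a = 4r, so r = 0.4330 × a = 1.25 Å.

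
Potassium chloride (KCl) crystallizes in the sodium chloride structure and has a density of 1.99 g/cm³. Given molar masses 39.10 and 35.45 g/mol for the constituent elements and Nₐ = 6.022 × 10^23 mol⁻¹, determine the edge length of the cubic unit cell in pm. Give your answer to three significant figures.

629 pm

M(KCl) = 74.55 g/mol; Z = 4 formula units per cell.
a³ = Z·M/(N_A·ρ) = 4 × 74.55 / (6.022 × 10²³ × 1.99) = 2.488 × 10^-22 cm³, so a = 6.290 × 10^-8 cm = 629 pm.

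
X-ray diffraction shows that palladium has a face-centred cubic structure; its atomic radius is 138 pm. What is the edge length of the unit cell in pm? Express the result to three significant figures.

In an FCC lattice, atoms touch along the face diagonal, so √2·a = 4r.
a = 4r/√2 = 4 × 138 / 1.4142 = 390 pm.

390 pm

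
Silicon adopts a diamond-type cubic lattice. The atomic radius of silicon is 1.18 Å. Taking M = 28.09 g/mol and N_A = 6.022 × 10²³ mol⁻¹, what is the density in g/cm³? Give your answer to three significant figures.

2.30 g/cm³

In a diamond cubic lattice, nearest neighbors lie along the body diagonal with √3·a = 8r, giving a = 5.450 Å = 5.450 × 10^-8 cm.
With Z = 8, ρ = Z·M/(N_A·a³) = 8 × 28.09 / (6.022 × 10²³ × 1.619 × 10^-22) = 2.305 g/cm³.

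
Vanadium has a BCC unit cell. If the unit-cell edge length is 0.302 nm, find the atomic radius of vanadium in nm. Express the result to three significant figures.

0.131 nm

In a BCC lattice, atoms touch along the body diagonal, so √3·a = 4r.
r = √3·a/4 = 1.7321 × 0.302 / 4 = 0.131 nm.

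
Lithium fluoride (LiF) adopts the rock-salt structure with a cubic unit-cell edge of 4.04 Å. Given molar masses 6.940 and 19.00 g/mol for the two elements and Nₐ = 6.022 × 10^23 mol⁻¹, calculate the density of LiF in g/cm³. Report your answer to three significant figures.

The rock-salt structure contains Z = 4 formula units per cell; M(LiF) = 6.940 + 19.00 = 25.94 g/mol.
a³ = (4.040 × 10^-8 cm)³ = 6.594 × 10^-23 cm³.
ρ = 4 × 25.94 / (6.022 × 10²³ × 6.594 × 10^-23) = 2.613 g/cm³.

2.61 g/cm³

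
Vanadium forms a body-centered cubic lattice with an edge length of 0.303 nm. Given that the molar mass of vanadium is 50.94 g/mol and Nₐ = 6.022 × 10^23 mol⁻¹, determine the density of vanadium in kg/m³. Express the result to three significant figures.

6080 kg/m³

A BCC unit cell contains Z = 2 atoms.
Cell volume: a³ = (0.303 nm)³ = (3.030 × 10^-8 cm)³ = 2.782 × 10^-23 cm³.
ρ = Z·M/(N_A·a³) = 2 × 50.94 / (6.022 × 10²³ × 2.782 × 10^-23) = 6.082 g/cm³ = 6080 kg/m³.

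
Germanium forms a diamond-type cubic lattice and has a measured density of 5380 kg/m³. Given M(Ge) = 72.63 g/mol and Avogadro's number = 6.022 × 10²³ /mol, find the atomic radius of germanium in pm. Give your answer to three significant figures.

122 pm

For a diamond cubic cell (Z = 8), a³ = Z·M/(N_A·ρ) = 8 × 72.63 / (6.022 × 10²³ × 5.380) = 1.793 × 10^-22 cm³, so a = 5.639 × 10^-8 cm = 563.9 pm.
Nearest neighbors lie along the body diagonal with √3·a = 8r, so r = 0.2165 × a = 122 pm.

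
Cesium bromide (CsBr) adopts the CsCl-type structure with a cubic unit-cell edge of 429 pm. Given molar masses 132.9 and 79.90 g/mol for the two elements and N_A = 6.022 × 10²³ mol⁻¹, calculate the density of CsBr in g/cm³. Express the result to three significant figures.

4.48 g/cm³

The CsCl-type structure contains Z = 1 formula unit per cell; M(CsBr) = 132.9 + 79.90 = 212.8 g/mol.
a³ = (4.290 × 10^-8 cm)³ = 7.895 × 10^-23 cm³.
ρ = 1 × 212.8 / (6.022 × 10²³ × 7.895 × 10^-23) = 4.476 g/cm³.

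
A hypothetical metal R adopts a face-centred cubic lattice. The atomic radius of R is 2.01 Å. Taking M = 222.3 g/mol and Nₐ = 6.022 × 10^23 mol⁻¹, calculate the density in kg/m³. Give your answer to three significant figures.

In an FCC lattice, atoms touch along the face diagonal, so √2·a = 4r, giving a = 5.685 Å = 5.685 × 10^-8 cm.
With Z = 4, ρ = Z·M/(N_A·a³) = 4 × 222.3 / (6.022 × 10²³ × 1.837 × 10^-22) = 8.036 g/cm³ = 8040 kg/m³.

8040 kg/m³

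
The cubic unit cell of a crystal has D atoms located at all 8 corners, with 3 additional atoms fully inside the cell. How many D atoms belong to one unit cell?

4

Corner atoms are shared by 8 cells (1/8 each), interior atoms are unshared.
Net atoms = 8 × 1/8 + 3 = 1 + 3 = 4.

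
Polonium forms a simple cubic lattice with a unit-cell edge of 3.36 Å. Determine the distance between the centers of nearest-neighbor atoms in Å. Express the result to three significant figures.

3.36 Å

In a simple cubic structure, atoms touch along the cell edge, so a = 2r; the nearest-neighbor distance equals 2r = 1.000·a.
d = 1.000 × 3.36 = 3.36 Å.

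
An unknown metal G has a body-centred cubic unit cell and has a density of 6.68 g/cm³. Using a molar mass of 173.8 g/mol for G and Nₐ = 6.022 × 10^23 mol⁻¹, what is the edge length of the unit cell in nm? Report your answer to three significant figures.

0.442 nm

With Z = 2 atoms per BCC cell, a³ = Z·M/(N_A·ρ) = 2 × 173.8 / (6.022 × 10²³ × 6.680 g/cm³) = 8.641 × 10^-23 cm³.
a = (8.641 × 10^-23)^(1/3) = 4.421 × 10^-8 cm = 0.442 nm.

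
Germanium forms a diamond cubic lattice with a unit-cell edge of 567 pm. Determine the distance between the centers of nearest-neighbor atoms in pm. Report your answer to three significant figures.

246 pm

In a diamond cubic structure, nearest neighbors lie along the body diagonal with √3·a = 8r; the nearest-neighbor distance equals 2r = 0.4330·a.
d = 0.4330 × 567 = 246 pm.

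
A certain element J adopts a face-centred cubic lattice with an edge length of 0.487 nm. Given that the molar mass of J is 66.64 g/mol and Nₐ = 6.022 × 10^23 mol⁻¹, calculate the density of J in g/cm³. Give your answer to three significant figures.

3.83 g/cm³

An FCC unit cell contains Z = 4 atoms.
Cell volume: a³ = (0.487 nm)³ = (4.870 × 10^-8 cm)³ = 1.155 × 10^-22 cm³.
ρ = Z·M/(N_A·a³) = 4 × 66.64 / (6.022 × 10²³ × 1.155 × 10^-22) = 3.832 g/cm³.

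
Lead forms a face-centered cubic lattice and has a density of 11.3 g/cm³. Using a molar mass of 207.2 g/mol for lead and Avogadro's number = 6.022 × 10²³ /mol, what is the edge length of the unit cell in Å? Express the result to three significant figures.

4.96 Å

With Z = 4 atoms per FCC cell, a³ = Z·M/(N_A·ρ) = 4 × 207.2 / (6.022 × 10²³ × 11.30 g/cm³) = 1.218 × 10^-22 cm³.
a = (1.218 × 10^-22)^(1/3) = 4.957 × 10^-8 cm = 4.96 Å.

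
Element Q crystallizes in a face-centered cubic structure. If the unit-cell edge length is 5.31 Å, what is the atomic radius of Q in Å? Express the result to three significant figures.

1.88 Å

In an FCC lattice, atoms touch along the face diagonal, so √2·a = 4r.
r = √2·a/4 = 1.4142 × 5.31 / 4 = 1.88 Å.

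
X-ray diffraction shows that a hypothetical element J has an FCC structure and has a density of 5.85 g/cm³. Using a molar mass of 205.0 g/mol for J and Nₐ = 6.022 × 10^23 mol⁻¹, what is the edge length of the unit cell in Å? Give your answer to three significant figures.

With Z = 4 atoms per FCC cell, a³ = Z·M/(N_A·ρ) = 4 × 205.0 / (6.022 × 10²³ × 5.850 g/cm³) = 2.328 × 10^-22 cm³.
a = (2.328 × 10^-22)^(1/3) = 6.151 × 10^-8 cm = 6.15 Å.

6.15 Å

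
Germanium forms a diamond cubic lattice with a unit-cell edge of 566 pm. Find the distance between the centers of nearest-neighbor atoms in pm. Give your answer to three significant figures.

245 pm

In a diamond cubic structure, nearest neighbors lie along the body diagonal with √3·a = 8r; the nearest-neighbor distance equals 2r = 0.4330·a.
d = 0.4330 × 566 = 245 pm.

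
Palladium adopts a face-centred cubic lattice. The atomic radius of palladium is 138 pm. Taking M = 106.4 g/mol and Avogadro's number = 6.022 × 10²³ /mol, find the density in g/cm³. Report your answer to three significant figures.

11.9 g/cm³

In an FCC lattice, atoms touch along the face diagonal, so √2·a = 4r, giving a = 390.3 pm = 3.903 × 10^-8 cm.
With Z = 4, ρ = Z·M/(N_A·a³) = 4 × 106.4 / (6.022 × 10²³ × 5.947 × 10^-23) = 11.88 g/cm³.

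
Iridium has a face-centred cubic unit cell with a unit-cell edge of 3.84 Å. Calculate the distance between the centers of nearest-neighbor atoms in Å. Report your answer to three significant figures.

In an FCC structure, atoms touch along the face diagonal, so √2·a = 4r; the nearest-neighbor distance equals 2r = 0.7071·a.
d = 0.7071 × 3.84 = 2.72 Å.

2.72 Å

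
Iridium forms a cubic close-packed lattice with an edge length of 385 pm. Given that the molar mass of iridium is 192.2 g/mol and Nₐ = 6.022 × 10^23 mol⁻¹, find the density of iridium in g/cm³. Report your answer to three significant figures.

An FCC unit cell contains Z = 4 atoms.
Cell volume: a³ = (385 pm)³ = (3.850 × 10^-8 cm)³ = 5.707 × 10^-23 cm³.
ρ = Z·M/(N_A·a³) = 4 × 192.2 / (6.022 × 10²³ × 5.707 × 10^-23) = 22.37 g/cm³.

22.4 g/cm³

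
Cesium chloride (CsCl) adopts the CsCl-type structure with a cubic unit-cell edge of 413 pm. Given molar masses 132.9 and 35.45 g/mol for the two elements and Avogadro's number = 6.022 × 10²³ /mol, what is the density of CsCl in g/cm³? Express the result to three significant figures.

3.97 g/cm³

The CsCl-type structure contains Z = 1 formula unit per cell; M(CsCl) = 132.9 + 35.45 = 168.35 g/mol.
a³ = (4.130 × 10^-8 cm)³ = 7.044 × 10^-23 cm³.
ρ = 1 × 168.35 / (6.022 × 10²³ × 7.044 × 10^-23) = 3.968 g/cm³.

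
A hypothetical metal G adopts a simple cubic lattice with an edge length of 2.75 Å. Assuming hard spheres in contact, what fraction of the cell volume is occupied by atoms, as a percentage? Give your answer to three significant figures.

In a simple cubic lattice atoms touch along the cell edge, so a = 2r, so r = 0.5000a = 1.375 Å.
Packing fraction = Z·(4/3)πr³ / a³ = 1 × (4/3)π × (1.375)³ / (2.75)³ = 0.5236 = 52.4%.

52.4%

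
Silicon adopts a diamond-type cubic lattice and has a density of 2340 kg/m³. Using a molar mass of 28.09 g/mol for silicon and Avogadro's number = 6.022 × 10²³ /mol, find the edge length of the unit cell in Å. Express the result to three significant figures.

5.42 Å

With Z = 8 atoms per diamond cubic cell, a³ = Z·M/(N_A·ρ) = 8 × 28.09 / (6.022 × 10²³ × 2.340 g/cm³) = 1.595 × 10^-22 cm³.
a = (1.595 × 10^-22)^(1/3) = 5.423 × 10^-8 cm = 5.42 Å.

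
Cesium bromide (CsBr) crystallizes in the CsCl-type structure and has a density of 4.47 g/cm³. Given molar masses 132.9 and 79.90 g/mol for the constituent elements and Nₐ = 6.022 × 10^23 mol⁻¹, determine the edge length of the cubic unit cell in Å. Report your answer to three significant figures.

M(CsBr) = 212.8 g/mol; Z = 1 formula unit per cell.
a³ = Z·M/(N_A·ρ) = 1 × 212.8 / (6.022 × 10²³ × 4.47) = 7.905 × 10^-23 cm³, so a = 4.292 × 10^-8 cm = 4.29 Å.

4.29 Å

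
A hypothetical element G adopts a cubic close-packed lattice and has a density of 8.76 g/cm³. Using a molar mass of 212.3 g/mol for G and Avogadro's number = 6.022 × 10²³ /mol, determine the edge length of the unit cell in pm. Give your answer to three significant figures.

With Z = 4 atoms per FCC cell, a³ = Z·M/(N_A·ρ) = 4 × 212.3 / (6.022 × 10²³ × 8.760 g/cm³) = 1.610 × 10^-22 cm³.
a = (1.610 × 10^-22)^(1/3) = 5.440 × 10^-8 cm = 544 pm.

544 pm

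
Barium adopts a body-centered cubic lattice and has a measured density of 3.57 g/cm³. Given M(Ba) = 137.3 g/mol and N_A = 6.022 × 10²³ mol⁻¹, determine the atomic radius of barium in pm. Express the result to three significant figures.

218 pm

For a BCC cell (Z = 2), a³ = Z·M/(N_A·ρ) = 2 × 137.3 / (6.022 × 10²³ × 3.570) = 1.277 × 10^-22 cm³, so a = 5.036 × 10^-8 cm = 503.6 pm.
Atoms touch along the body diagonal, so √3·a = 4r, so r = 0.4330 × a = 218 pm.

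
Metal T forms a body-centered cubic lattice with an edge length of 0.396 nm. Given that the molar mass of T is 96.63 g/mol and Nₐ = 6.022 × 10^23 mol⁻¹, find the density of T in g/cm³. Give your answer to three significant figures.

5.17 g/cm³

A BCC unit cell contains Z = 2 atoms.
Cell volume: a³ = (0.396 nm)³ = (3.960 × 10^-8 cm)³ = 6.210 × 10^-23 cm³.
ρ = Z·M/(N_A·a³) = 2 × 96.63 / (6.022 × 10²³ × 6.210 × 10^-23) = 5.168 g/cm³.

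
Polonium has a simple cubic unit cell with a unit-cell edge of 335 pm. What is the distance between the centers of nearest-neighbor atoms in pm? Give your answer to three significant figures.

In a simple cubic structure, atoms touch along the cell edge, so a = 2r; the nearest-neighbor distance equals 2r = 1.000·a.
d = 1.000 × 335 = 335 pm.

335 pm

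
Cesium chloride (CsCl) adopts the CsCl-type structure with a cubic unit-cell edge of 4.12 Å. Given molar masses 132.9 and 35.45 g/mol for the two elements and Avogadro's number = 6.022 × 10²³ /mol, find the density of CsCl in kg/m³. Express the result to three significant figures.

The CsCl-type structure contains Z = 1 formula unit per cell; M(CsCl) = 132.9 + 35.45 = 168.35 g/mol.
a³ = (4.120 × 10^-8 cm)³ = 6.993 × 10^-23 cm³.
ρ = 1 × 168.35 / (6.022 × 10²³ × 6.993 × 10^-23) = 3.997 g/cm³ = 4000 kg/m³.

4000 kg/m³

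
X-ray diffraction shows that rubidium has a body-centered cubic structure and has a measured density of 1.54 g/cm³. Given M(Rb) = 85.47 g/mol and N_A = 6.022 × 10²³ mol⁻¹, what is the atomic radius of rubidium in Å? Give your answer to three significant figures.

For a BCC cell (Z = 2), a³ = Z·M/(N_A·ρ) = 2 × 85.47 / (6.022 × 10²³ × 1.540) = 1.843 × 10^-22 cm³, so a = 5.691 × 10^-8 cm = 5.691 Å.
Atoms touch along the body diagonal, so √3·a = 4r, so r = 0.4330 × a = 2.46 Å.

2.46 Å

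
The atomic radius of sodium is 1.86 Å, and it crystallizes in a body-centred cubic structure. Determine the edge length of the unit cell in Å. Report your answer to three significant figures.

In a BCC lattice, atoms touch along the body diagonal, so √3·a = 4r.
a = 4r/√3 = 4 × 1.86 / 1.7321 = 4.30 Å.

4.30 Å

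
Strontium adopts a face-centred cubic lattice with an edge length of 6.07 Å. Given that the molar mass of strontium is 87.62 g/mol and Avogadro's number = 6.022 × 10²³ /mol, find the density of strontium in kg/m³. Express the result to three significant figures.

2600 kg/m³

An FCC unit cell contains Z = 4 atoms.
Cell volume: a³ = (6.07 Å)³ = (6.070 × 10^-8 cm)³ = 2.236 × 10^-22 cm³.
ρ = Z·M/(N_A·a³) = 4 × 87.62 / (6.022 × 10²³ × 2.236 × 10^-22) = 2.602 g/cm³ = 2600 kg/m³.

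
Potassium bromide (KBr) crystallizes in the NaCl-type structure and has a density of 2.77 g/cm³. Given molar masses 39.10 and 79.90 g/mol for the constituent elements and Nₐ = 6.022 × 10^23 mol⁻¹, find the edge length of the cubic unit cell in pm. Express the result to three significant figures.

658 pm

M(KBr) = 119.0 g/mol; Z = 4 formula units per cell.
a³ = Z·M/(N_A·ρ) = 4 × 119.0 / (6.022 × 10²³ × 2.77) = 2.854 × 10^-22 cm³, so a = 6.584 × 10^-8 cm = 658 pm.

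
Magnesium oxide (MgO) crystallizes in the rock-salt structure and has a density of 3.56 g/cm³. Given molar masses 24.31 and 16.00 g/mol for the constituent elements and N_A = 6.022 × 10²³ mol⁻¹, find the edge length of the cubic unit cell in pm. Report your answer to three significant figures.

M(MgO) = 40.31 g/mol; Z = 4 formula units per cell.
a³ = Z·M/(N_A·ρ) = 4 × 40.31 / (6.022 × 10²³ × 3.56) = 7.521 × 10^-23 cm³, so a = 4.221 × 10^-8 cm = 422 pm.

422 pm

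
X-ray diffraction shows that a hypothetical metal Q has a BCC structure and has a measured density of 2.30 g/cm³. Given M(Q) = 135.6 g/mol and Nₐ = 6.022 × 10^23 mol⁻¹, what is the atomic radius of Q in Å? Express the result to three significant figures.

For a BCC cell (Z = 2), a³ = Z·M/(N_A·ρ) = 2 × 135.6 / (6.022 × 10²³ × 2.300) = 1.958 × 10^-22 cm³, so a = 5.807 × 10^-8 cm = 5.807 Å.
Atoms touch along the body diagonal, so √3·a = 4r, so r = 0.4330 × a = 2.51 Å.

2.51 Å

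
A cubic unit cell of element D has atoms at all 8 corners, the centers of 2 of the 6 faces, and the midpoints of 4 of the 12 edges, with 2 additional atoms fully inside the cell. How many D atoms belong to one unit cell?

Corner atoms are shared by 8 cells (1/8 each), face atoms by 2 (1/2 each), edge atoms by 4 (1/4 each), interior atoms are unshared.
Net atoms = 8 × 1/8 + 2 × 1/2 + 4 × 1/4 + 2 = 1 + 1 + 1 + 2 = 5.

5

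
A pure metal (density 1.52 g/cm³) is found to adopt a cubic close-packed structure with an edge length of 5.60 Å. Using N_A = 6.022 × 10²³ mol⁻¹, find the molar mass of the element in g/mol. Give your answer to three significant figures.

40.2 g/mol

An FCC cell has Z = 4 atoms; a = 5.600 × 10^-8 cm.
M = ρ·N_A·a³/Z = 1.52 × 6.022 × 10²³ × 1.756 × 10^-22 / 4 = 40.2 g/mol.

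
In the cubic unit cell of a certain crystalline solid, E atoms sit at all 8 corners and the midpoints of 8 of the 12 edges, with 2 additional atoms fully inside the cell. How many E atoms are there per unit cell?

5

Corner atoms are shared by 8 cells (1/8 each), edge atoms by 4 (1/4 each), interior atoms are unshared.
Net atoms = 8 × 1/8 + 8 × 1/4 + 2 = 1 + 2 + 2 = 5.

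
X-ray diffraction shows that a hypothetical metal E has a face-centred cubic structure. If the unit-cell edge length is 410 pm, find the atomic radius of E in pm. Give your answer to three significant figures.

145 pm

In an FCC lattice, atoms touch along the face diagonal, so √2·a = 4r.
r = √2·a/4 = 1.4142 × 410 / 4 = 145 pm.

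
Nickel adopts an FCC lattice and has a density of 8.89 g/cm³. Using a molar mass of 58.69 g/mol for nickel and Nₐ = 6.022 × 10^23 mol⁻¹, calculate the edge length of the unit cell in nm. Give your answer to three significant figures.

0.353 nm

With Z = 4 atoms per FCC cell, a³ = Z·M/(N_A·ρ) = 4 × 58.69 / (6.022 × 10²³ × 8.890 g/cm³) = 4.385 × 10^-23 cm³.
a = (4.385 × 10^-23)^(1/3) = 3.526 × 10^-8 cm = 0.353 nm.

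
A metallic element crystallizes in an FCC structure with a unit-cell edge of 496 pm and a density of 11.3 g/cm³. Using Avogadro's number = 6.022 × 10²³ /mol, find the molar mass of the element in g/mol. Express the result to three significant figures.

208 g/mol

An FCC cell has Z = 4 atoms; a = 4.960 × 10^-8 cm.
M = ρ·N_A·a³/Z = 11.3 × 6.022 × 10²³ × 1.220 × 10^-22 / 4 = 208 g/mol.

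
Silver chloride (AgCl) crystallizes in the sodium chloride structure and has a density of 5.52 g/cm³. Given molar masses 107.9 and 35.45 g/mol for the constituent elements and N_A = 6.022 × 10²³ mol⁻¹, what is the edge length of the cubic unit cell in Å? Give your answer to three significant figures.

M(AgCl) = 143.35 g/mol; Z = 4 formula units per cell.
a³ = Z·M/(N_A·ρ) = 4 × 143.35 / (6.022 × 10²³ × 5.52) = 1.725 × 10^-22 cm³, so a = 5.567 × 10^-8 cm = 5.57 Å.

5.57 Å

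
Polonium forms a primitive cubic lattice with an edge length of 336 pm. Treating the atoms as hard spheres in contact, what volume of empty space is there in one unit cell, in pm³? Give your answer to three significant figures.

In a simple cubic lattice atoms touch along the cell edge, so a = 2r, so r = 0.5000a = 168.0 pm.
V_cell = a³ = 3.793 × 10^7 pm³; V_atoms = 1 × (4/3)πr³ = 1.986 × 10^7 pm³.
Empty space = 3.793 × 10^7 − 1.986 × 10^7 = 1.81 × 10^7 pm³.

1.81 × 10^7 pm³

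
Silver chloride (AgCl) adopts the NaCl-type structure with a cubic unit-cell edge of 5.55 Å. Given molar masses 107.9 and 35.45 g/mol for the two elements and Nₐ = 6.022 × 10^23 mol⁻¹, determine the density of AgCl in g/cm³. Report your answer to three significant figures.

5.57 g/cm³

The NaCl-type structure contains Z = 4 formula units per cell; M(AgCl) = 107.9 + 35.45 = 143.35 g/mol.
a³ = (5.550 × 10^-8 cm)³ = 1.710 × 10^-22 cm³.
ρ = 4 × 143.35 / (6.022 × 10²³ × 1.710 × 10^-22) = 5.570 g/cm³.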